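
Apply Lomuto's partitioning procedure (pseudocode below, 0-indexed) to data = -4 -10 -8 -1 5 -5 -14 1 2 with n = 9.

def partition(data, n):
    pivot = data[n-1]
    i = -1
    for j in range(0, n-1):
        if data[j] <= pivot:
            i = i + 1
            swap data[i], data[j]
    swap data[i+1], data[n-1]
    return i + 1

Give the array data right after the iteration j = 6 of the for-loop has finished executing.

-4 -10 -8 -1 -5 -14 5 1 2

pivot=2, i=-1
j=0: -4≤2, i=0, swap(0,0) ⇒ -4 -10 -8 -1 5 -5 -14 1 2
j=1: -10≤2, i=1, swap(1,1) ⇒ -4 -10 -8 -1 5 -5 -14 1 2
j=2: -8≤2, i=2, swap(2,2) ⇒ -4 -10 -8 -1 5 -5 -14 1 2
j=3: -1≤2, i=3, swap(3,3) ⇒ -4 -10 -8 -1 5 -5 -14 1 2
j=4: 5>2, skip
j=5: -5≤2, i=4, swap(4,5) ⇒ -4 -10 -8 -1 -5 5 -14 1 2
j=6: -14≤2, i=5, swap(5,6) ⇒ -4 -10 -8 -1 -5 -14 5 1 2
(after j=6) data = -4 -10 -8 -1 -5 -14 5 1 2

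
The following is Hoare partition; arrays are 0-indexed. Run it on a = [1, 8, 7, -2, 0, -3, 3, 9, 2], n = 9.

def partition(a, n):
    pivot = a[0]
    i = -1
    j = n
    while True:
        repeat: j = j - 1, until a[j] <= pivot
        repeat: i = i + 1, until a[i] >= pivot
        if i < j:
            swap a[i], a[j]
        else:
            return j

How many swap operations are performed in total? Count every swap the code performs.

pivot = a[0] = 1; i = -1, j = 9
j→5 (a[5]=-3≤1), i→0 (a[0]=1≥1); i<j, swap → [-3, 8, 7, -2, 0, 1, 3, 9, 2]
j→4 (a[4]=0≤1), i→1 (a[1]=8≥1); i<j, swap → [-3, 0, 7, -2, 8, 1, 3, 9, 2]
j→3 (a[3]=-2≤1), i→2 (a[2]=7≥1); i<j, swap → [-3, 0, -2, 7, 8, 1, 3, 9, 2]
j→2, i→3; i≥j, return j=2. a = [-3, 0, -2, 7, 8, 1, 3, 9, 2]

3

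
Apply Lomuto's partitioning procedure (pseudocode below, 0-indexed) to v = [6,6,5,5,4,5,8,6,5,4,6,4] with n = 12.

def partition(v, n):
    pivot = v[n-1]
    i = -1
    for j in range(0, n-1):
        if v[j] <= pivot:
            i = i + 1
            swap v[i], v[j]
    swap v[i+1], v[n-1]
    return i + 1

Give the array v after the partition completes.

[4,4,4,5,6,5,8,6,5,6,6,5]

pivot = v[11] = 4; i = -1
j=0: v[0]=6 > 4 → no swap
j=1: v[1]=6 > 4 → no swap
j=2: v[2]=5 > 4 → no swap
j=3: v[3]=5 > 4 → no swap
j=4: v[4]=4 ≤ 4 → i=0, swap v[0],v[4] → [4,6,5,5,6,5,8,6,5,4,6,4]
j=5: v[5]=5 > 4 → no swap
j=6: v[6]=8 > 4 → no swap
j=7: v[7]=6 > 4 → no swap
j=8: v[8]=5 > 4 → no swap
j=9: v[9]=4 ≤ 4 → i=1, swap v[1],v[9] → [4,4,5,5,6,5,8,6,5,6,6,4]
j=10: v[10]=6 > 4 → no swap
final swap v[2],v[11] → [4,4,4,5,6,5,8,6,5,6,6,5]; return 2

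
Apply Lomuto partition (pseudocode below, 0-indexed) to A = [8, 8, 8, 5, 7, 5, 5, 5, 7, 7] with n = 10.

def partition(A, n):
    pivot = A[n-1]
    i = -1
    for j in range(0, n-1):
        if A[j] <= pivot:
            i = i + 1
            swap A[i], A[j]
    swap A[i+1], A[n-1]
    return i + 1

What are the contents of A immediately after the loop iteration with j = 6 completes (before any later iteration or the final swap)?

pivot=7, i=-1
j=0: 8>7, skip
j=1: 8>7, skip
j=2: 8>7, skip
j=3: 5≤7, i=0, swap(0,3) ⇒ [5, 8, 8, 8, 7, 5, 5, 5, 7, 7]
j=4: 7≤7, i=1, swap(1,4) ⇒ [5, 7, 8, 8, 8, 5, 5, 5, 7, 7]
j=5: 5≤7, i=2, swap(2,5) ⇒ [5, 7, 5, 8, 8, 8, 5, 5, 7, 7]
j=6: 5≤7, i=3, swap(3,6) ⇒ [5, 7, 5, 5, 8, 8, 8, 5, 7, 7]
(after j=6) A = [5, 7, 5, 5, 8, 8, 8, 5, 7, 7]

[5, 7, 5, 5, 8, 8, 8, 5, 7, 7]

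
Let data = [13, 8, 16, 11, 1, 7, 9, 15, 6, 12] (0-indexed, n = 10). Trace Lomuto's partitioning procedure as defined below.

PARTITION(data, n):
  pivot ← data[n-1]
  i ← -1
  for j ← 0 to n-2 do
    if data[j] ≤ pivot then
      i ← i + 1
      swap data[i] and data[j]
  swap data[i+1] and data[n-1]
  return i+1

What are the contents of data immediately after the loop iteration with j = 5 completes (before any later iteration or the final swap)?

[8, 11, 1, 7, 16, 13, 9, 15, 6, 12]

pivot = data[9] = 12; i = -1
j=0: data[0]=13 > 12 → no swap
j=1: data[1]=8 ≤ 12 → i=0, swap data[0],data[1] → [8, 13, 16, 11, 1, 7, 9, 15, 6, 12]
j=2: data[2]=16 > 12 → no swap
j=3: data[3]=11 ≤ 12 → i=1, swap data[1],data[3] → [8, 11, 16, 13, 1, 7, 9, 15, 6, 12]
j=4: data[4]=1 ≤ 12 → i=2, swap data[2],data[4] → [8, 11, 1, 13, 16, 7, 9, 15, 6, 12]
j=5: data[5]=7 ≤ 12 → i=3, swap data[3],data[5] → [8, 11, 1, 7, 16, 13, 9, 15, 6, 12]
(after j=5) data = [8, 11, 1, 7, 16, 13, 9, 15, 6, 12]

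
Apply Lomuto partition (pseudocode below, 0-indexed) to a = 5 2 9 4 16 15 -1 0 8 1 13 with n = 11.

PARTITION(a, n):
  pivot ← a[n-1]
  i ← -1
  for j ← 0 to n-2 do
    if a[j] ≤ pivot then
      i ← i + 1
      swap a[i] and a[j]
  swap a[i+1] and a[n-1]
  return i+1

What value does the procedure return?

pivot=13, i=-1
j=0: 5≤13, i=0, swap(0,0) ⇒ 5 2 9 4 16 15 -1 0 8 1 13
j=1: 2≤13, i=1, swap(1,1) ⇒ 5 2 9 4 16 15 -1 0 8 1 13
j=2: 9≤13, i=2, swap(2,2) ⇒ 5 2 9 4 16 15 -1 0 8 1 13
j=3: 4≤13, i=3, swap(3,3) ⇒ 5 2 9 4 16 15 -1 0 8 1 13
j=4: 16>13, skip
j=5: 15>13, skip
j=6: -1≤13, i=4, swap(4,6) ⇒ 5 2 9 4 -1 15 16 0 8 1 13
j=7: 0≤13, i=5, swap(5,7) ⇒ 5 2 9 4 -1 0 16 15 8 1 13
j=8: 8≤13, i=6, swap(6,8) ⇒ 5 2 9 4 -1 0 8 15 16 1 13
j=9: 1≤13, i=7, swap(7,9) ⇒ 5 2 9 4 -1 0 8 1 16 15 13
swap(8,10) ⇒ 5 2 9 4 -1 0 8 1 13 15 16; return 8

8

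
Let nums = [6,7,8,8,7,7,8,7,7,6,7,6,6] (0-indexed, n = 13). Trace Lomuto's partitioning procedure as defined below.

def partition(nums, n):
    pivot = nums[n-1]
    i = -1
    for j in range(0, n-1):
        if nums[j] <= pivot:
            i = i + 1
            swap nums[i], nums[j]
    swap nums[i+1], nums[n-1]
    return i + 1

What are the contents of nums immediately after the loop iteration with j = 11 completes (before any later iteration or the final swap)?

pivot=6, i=-1
j=0: 6≤6, i=0, swap(0,0) ⇒ [6,7,8,8,7,7,8,7,7,6,7,6,6]
j=1: 7>6, skip
j=2: 8>6, skip
j=3: 8>6, skip
j=4: 7>6, skip
j=5: 7>6, skip
j=6: 8>6, skip
j=7: 7>6, skip
j=8: 7>6, skip
j=9: 6≤6, i=1, swap(1,9) ⇒ [6,6,8,8,7,7,8,7,7,7,7,6,6]
j=10: 7>6, skip
j=11: 6≤6, i=2, swap(2,11) ⇒ [6,6,6,8,7,7,8,7,7,7,7,8,6]
(after j=11) nums = [6,6,6,8,7,7,8,7,7,7,7,8,6]

[6,6,6,8,7,7,8,7,7,7,7,8,6]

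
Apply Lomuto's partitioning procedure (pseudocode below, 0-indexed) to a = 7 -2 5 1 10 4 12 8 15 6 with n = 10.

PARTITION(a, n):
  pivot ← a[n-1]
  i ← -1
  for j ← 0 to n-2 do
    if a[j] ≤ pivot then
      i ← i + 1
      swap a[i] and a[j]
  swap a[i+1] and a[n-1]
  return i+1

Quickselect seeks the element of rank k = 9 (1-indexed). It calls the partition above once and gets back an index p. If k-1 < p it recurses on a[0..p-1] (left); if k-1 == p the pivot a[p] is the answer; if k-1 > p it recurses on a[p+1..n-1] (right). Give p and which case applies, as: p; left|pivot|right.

pivot=6, i=-1
j=0: 7>6, skip
j=1: -2≤6, i=0, swap(0,1) ⇒ -2 7 5 1 10 4 12 8 15 6
j=2: 5≤6, i=1, swap(1,2) ⇒ -2 5 7 1 10 4 12 8 15 6
j=3: 1≤6, i=2, swap(2,3) ⇒ -2 5 1 7 10 4 12 8 15 6
j=4: 10>6, skip
j=5: 4≤6, i=3, swap(3,5) ⇒ -2 5 1 4 10 7 12 8 15 6
j=6: 12>6, skip
j=7: 8>6, skip
j=8: 15>6, skip
swap(4,9) ⇒ -2 5 1 4 6 7 12 8 15 10; return 4
p = 4; k-1 = 8 > 4 ⇒ right

4; right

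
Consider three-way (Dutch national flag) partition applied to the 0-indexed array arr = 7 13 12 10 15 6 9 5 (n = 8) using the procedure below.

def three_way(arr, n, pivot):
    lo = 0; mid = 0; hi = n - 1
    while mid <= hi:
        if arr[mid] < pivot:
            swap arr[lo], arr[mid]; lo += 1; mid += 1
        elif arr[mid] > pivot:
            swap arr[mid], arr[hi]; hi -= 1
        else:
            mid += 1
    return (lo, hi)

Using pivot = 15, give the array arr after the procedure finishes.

lo=0 mid=0 hi=7
7<15: swap(0,0), lo=1 mid=1 ⇒ 7 13 12 10 15 6 9 5
13<15: swap(1,1), lo=2 mid=2 ⇒ 7 13 12 10 15 6 9 5
12<15: swap(2,2), lo=3 mid=3 ⇒ 7 13 12 10 15 6 9 5
10<15: swap(3,3), lo=4 mid=4 ⇒ 7 13 12 10 15 6 9 5
15=15: mid=5
6<15: swap(4,5), lo=5 mid=6 ⇒ 7 13 12 10 6 15 9 5
9<15: swap(5,6), lo=6 mid=7 ⇒ 7 13 12 10 6 9 15 5
5<15: swap(6,7), lo=7 mid=8 ⇒ 7 13 12 10 6 9 5 15
done. lo=7 hi=7; arr=7 13 12 10 6 9 5 15

7 13 12 10 6 9 5 15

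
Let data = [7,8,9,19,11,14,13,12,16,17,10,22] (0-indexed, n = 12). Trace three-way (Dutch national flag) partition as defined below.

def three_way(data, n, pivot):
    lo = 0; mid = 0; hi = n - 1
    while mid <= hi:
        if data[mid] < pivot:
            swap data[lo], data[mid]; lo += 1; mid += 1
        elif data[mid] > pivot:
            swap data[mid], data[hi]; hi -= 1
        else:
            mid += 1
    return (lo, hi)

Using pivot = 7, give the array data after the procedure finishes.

lo=0 mid=0 hi=11
7=7: mid=1
8>7: swap(1,11), hi=10 ⇒ [7,22,9,19,11,14,13,12,16,17,10,8]
22>7: swap(1,10), hi=9 ⇒ [7,10,9,19,11,14,13,12,16,17,22,8]
10>7: swap(1,9), hi=8 ⇒ [7,17,9,19,11,14,13,12,16,10,22,8]
17>7: swap(1,8), hi=7 ⇒ [7,16,9,19,11,14,13,12,17,10,22,8]
16>7: swap(1,7), hi=6 ⇒ [7,12,9,19,11,14,13,16,17,10,22,8]
12>7: swap(1,6), hi=5 ⇒ [7,13,9,19,11,14,12,16,17,10,22,8]
13>7: swap(1,5), hi=4 ⇒ [7,14,9,19,11,13,12,16,17,10,22,8]
14>7: swap(1,4), hi=3 ⇒ [7,11,9,19,14,13,12,16,17,10,22,8]
11>7: swap(1,3), hi=2 ⇒ [7,19,9,11,14,13,12,16,17,10,22,8]
19>7: swap(1,2), hi=1 ⇒ [7,9,19,11,14,13,12,16,17,10,22,8]
9>7: swap(1,1), hi=0 ⇒ [7,9,19,11,14,13,12,16,17,10,22,8]
done. lo=0 hi=0; data=[7,9,19,11,14,13,12,16,17,10,22,8]

[7,9,19,11,14,13,12,16,17,10,22,8]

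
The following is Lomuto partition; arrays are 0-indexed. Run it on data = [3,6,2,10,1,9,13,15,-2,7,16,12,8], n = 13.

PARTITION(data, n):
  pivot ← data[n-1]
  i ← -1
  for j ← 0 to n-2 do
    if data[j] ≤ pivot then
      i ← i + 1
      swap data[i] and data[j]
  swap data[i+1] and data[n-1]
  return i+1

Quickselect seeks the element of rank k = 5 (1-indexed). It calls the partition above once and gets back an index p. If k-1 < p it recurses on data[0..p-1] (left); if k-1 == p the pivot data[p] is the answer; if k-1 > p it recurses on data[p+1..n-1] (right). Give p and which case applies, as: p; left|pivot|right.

6; left

pivot = data[12] = 8; i = -1
j=0: data[0]=3 ≤ 8 → i=0, swap data[0],data[0] (no change) → [3,6,2,10,1,9,13,15,-2,7,16,12,8]
j=1: data[1]=6 ≤ 8 → i=1, swap data[1],data[1] (no change) → [3,6,2,10,1,9,13,15,-2,7,16,12,8]
j=2: data[2]=2 ≤ 8 → i=2, swap data[2],data[2] (no change) → [3,6,2,10,1,9,13,15,-2,7,16,12,8]
j=3: data[3]=10 > 8 → no swap
j=4: data[4]=1 ≤ 8 → i=3, swap data[3],data[4] → [3,6,2,1,10,9,13,15,-2,7,16,12,8]
j=5: data[5]=9 > 8 → no swap
j=6: data[6]=13 > 8 → no swap
j=7: data[7]=15 > 8 → no swap
j=8: data[8]=-2 ≤ 8 → i=4, swap data[4],data[8] → [3,6,2,1,-2,9,13,15,10,7,16,12,8]
j=9: data[9]=7 ≤ 8 → i=5, swap data[5],data[9] → [3,6,2,1,-2,7,13,15,10,9,16,12,8]
j=10: data[10]=16 > 8 → no swap
j=11: data[11]=12 > 8 → no swap
final swap data[6],data[12] → [3,6,2,1,-2,7,8,15,10,9,16,12,13]; return 6
p = 6; k-1 = 4 < 6 ⇒ left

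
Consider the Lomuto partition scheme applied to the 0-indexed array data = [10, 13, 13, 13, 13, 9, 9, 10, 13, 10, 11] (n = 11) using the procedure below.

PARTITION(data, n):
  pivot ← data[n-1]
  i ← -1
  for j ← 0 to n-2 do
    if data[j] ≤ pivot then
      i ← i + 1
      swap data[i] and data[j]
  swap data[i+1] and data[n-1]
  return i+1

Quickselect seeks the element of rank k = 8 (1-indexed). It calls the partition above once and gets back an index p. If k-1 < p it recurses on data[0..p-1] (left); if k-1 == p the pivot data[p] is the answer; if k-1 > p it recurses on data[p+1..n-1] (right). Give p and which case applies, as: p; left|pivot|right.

5; right

pivot = data[10] = 11; i = -1
j=0: data[0]=10 ≤ 11 → i=0, swap data[0],data[0] (no change) → [10, 13, 13, 13, 13, 9, 9, 10, 13, 10, 11]
j=1: data[1]=13 > 11 → no swap
j=2: data[2]=13 > 11 → no swap
j=3: data[3]=13 > 11 → no swap
j=4: data[4]=13 > 11 → no swap
j=5: data[5]=9 ≤ 11 → i=1, swap data[1],data[5] → [10, 9, 13, 13, 13, 13, 9, 10, 13, 10, 11]
j=6: data[6]=9 ≤ 11 → i=2, swap data[2],data[6] → [10, 9, 9, 13, 13, 13, 13, 10, 13, 10, 11]
j=7: data[7]=10 ≤ 11 → i=3, swap data[3],data[7] → [10, 9, 9, 10, 13, 13, 13, 13, 13, 10, 11]
j=8: data[8]=13 > 11 → no swap
j=9: data[9]=10 ≤ 11 → i=4, swap data[4],data[9] → [10, 9, 9, 10, 10, 13, 13, 13, 13, 13, 11]
final swap data[5],data[10] → [10, 9, 9, 10, 10, 11, 13, 13, 13, 13, 13]; return 5
p = 5; k-1 = 7 > 5 ⇒ right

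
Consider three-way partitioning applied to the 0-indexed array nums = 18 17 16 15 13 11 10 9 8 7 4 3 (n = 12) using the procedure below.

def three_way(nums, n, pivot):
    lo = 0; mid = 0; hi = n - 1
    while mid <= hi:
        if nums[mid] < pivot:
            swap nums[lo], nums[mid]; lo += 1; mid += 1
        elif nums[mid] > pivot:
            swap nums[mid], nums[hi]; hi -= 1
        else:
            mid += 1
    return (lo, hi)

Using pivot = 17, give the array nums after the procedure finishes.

3 16 15 13 11 10 9 8 7 4 17 18

lo=0 mid=0 hi=11
18>17: swap(0,11), hi=10 ⇒ 3 17 16 15 13 11 10 9 8 7 4 18
3<17: swap(0,0), lo=1 mid=1 ⇒ 3 17 16 15 13 11 10 9 8 7 4 18
17=17: mid=2
16<17: swap(1,2), lo=2 mid=3 ⇒ 3 16 17 15 13 11 10 9 8 7 4 18
15<17: swap(2,3), lo=3 mid=4 ⇒ 3 16 15 17 13 11 10 9 8 7 4 18
13<17: swap(3,4), lo=4 mid=5 ⇒ 3 16 15 13 17 11 10 9 8 7 4 18
11<17: swap(4,5), lo=5 mid=6 ⇒ 3 16 15 13 11 17 10 9 8 7 4 18
10<17: swap(5,6), lo=6 mid=7 ⇒ 3 16 15 13 11 10 17 9 8 7 4 18
9<17: swap(6,7), lo=7 mid=8 ⇒ 3 16 15 13 11 10 9 17 8 7 4 18
8<17: swap(7,8), lo=8 mid=9 ⇒ 3 16 15 13 11 10 9 8 17 7 4 18
7<17: swap(8,9), lo=9 mid=10 ⇒ 3 16 15 13 11 10 9 8 7 17 4 18
4<17: swap(9,10), lo=10 mid=11 ⇒ 3 16 15 13 11 10 9 8 7 4 17 18
done. lo=10 hi=10; nums=3 16 15 13 11 10 9 8 7 4 17 18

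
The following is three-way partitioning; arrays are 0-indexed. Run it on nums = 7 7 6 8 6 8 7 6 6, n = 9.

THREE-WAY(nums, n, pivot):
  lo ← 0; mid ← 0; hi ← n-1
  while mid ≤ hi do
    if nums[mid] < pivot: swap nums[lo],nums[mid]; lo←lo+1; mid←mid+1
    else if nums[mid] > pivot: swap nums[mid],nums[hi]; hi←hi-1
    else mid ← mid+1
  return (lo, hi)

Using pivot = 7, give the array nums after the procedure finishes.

pivot = 7; lo=0, mid=0, hi=8
nums[mid]=7=7: mid=1
nums[mid]=7=7: mid=2
nums[mid]=6<7: swap nums[0],nums[2]; lo=1,mid=3 → 6 7 7 8 6 8 7 6 6
nums[mid]=8>7: swap nums[3],nums[8]; hi=7 → 6 7 7 6 6 8 7 6 8
nums[mid]=6<7: swap nums[1],nums[3]; lo=2,mid=4 → 6 6 7 7 6 8 7 6 8
nums[mid]=6<7: swap nums[2],nums[4]; lo=3,mid=5 → 6 6 6 7 7 8 7 6 8
nums[mid]=8>7: swap nums[5],nums[7]; hi=6 → 6 6 6 7 7 6 7 8 8
nums[mid]=6<7: swap nums[3],nums[5]; lo=4,mid=6 → 6 6 6 6 7 7 7 8 8
nums[mid]=7=7: mid=7
end: lo=4, hi=6; nums = 6 6 6 6 7 7 7 8 8

6 6 6 6 7 7 7 8 8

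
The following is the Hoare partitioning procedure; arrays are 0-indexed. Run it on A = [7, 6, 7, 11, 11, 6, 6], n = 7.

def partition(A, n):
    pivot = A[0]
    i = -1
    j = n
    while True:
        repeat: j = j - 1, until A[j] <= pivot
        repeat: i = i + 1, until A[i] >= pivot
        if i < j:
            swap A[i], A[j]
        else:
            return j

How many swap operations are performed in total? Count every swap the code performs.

2

pivot = A[0] = 7; i = -1, j = 7
j→6 (A[6]=6≤7), i→0 (A[0]=7≥7); i<j, swap → [6, 6, 7, 11, 11, 6, 7]
j→5 (A[5]=6≤7), i→2 (A[2]=7≥7); i<j, swap → [6, 6, 6, 11, 11, 7, 7]
j→2, i→3; i≥j, return j=2. A = [6, 6, 6, 11, 11, 7, 7]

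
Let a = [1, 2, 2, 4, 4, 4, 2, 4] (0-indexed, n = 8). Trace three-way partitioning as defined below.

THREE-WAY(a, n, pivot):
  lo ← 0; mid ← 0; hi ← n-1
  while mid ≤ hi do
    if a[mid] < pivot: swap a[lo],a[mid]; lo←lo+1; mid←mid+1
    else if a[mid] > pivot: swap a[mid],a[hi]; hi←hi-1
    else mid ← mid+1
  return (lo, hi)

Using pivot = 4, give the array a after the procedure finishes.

[1, 2, 2, 2, 4, 4, 4, 4]

pivot = 4; lo=0, mid=0, hi=7
a[mid]=1<4: swap a[0],a[0]; lo=1,mid=1 → [1, 2, 2, 4, 4, 4, 2, 4]
a[mid]=2<4: swap a[1],a[1]; lo=2,mid=2 → [1, 2, 2, 4, 4, 4, 2, 4]
a[mid]=2<4: swap a[2],a[2]; lo=3,mid=3 → [1, 2, 2, 4, 4, 4, 2, 4]
a[mid]=4=4: mid=4
a[mid]=4=4: mid=5
a[mid]=4=4: mid=6
a[mid]=2<4: swap a[3],a[6]; lo=4,mid=7 → [1, 2, 2, 2, 4, 4, 4, 4]
a[mid]=4=4: mid=8
end: lo=4, hi=7; a = [1, 2, 2, 2, 4, 4, 4, 4]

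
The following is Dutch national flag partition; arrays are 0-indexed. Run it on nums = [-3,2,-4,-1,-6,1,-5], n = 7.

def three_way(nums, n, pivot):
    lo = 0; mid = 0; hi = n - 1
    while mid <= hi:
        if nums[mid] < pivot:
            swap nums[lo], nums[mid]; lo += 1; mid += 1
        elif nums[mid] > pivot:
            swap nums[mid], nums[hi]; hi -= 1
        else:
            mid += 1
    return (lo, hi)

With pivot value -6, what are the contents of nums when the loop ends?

lo=0 mid=0 hi=6
-3>-6: swap(0,6), hi=5 ⇒ [-5,2,-4,-1,-6,1,-3]
-5>-6: swap(0,5), hi=4 ⇒ [1,2,-4,-1,-6,-5,-3]
1>-6: swap(0,4), hi=3 ⇒ [-6,2,-4,-1,1,-5,-3]
-6=-6: mid=1
2>-6: swap(1,3), hi=2 ⇒ [-6,-1,-4,2,1,-5,-3]
-1>-6: swap(1,2), hi=1 ⇒ [-6,-4,-1,2,1,-5,-3]
-4>-6: swap(1,1), hi=0 ⇒ [-6,-4,-1,2,1,-5,-3]
done. lo=0 hi=0; nums=[-6,-4,-1,2,1,-5,-3]

[-6,-4,-1,2,1,-5,-3]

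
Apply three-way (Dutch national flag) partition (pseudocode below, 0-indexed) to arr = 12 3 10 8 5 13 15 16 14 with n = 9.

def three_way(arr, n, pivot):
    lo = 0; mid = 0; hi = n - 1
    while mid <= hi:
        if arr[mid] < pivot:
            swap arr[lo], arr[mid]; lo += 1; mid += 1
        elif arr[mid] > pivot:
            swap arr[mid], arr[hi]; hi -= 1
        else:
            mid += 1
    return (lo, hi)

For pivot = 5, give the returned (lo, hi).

(1, 1)

pivot = 5; lo=0, mid=0, hi=8
arr[mid]=12>5: swap arr[0],arr[8]; hi=7 → 14 3 10 8 5 13 15 16 12
arr[mid]=14>5: swap arr[0],arr[7]; hi=6 → 16 3 10 8 5 13 15 14 12
arr[mid]=16>5: swap arr[0],arr[6]; hi=5 → 15 3 10 8 5 13 16 14 12
arr[mid]=15>5: swap arr[0],arr[5]; hi=4 → 13 3 10 8 5 15 16 14 12
arr[mid]=13>5: swap arr[0],arr[4]; hi=3 → 5 3 10 8 13 15 16 14 12
arr[mid]=5=5: mid=1
arr[mid]=3<5: swap arr[0],arr[1]; lo=1,mid=2 → 3 5 10 8 13 15 16 14 12
arr[mid]=10>5: swap arr[2],arr[3]; hi=2 → 3 5 8 10 13 15 16 14 12
arr[mid]=8>5: swap arr[2],arr[2]; hi=1 → 3 5 8 10 13 15 16 14 12
end: lo=1, hi=1; arr = 3 5 8 10 13 15 16 14 12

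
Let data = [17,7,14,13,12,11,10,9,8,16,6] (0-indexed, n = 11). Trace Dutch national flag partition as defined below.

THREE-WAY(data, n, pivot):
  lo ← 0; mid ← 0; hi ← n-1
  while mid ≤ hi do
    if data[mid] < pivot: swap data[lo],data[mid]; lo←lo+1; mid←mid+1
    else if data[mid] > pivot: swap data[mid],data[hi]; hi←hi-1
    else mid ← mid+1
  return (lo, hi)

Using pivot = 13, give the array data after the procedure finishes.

pivot = 13; lo=0, mid=0, hi=10
data[mid]=17>13: swap data[0],data[10]; hi=9 → [6,7,14,13,12,11,10,9,8,16,17]
data[mid]=6<13: swap data[0],data[0]; lo=1,mid=1 → [6,7,14,13,12,11,10,9,8,16,17]
data[mid]=7<13: swap data[1],data[1]; lo=2,mid=2 → [6,7,14,13,12,11,10,9,8,16,17]
data[mid]=14>13: swap data[2],data[9]; hi=8 → [6,7,16,13,12,11,10,9,8,14,17]
data[mid]=16>13: swap data[2],data[8]; hi=7 → [6,7,8,13,12,11,10,9,16,14,17]
data[mid]=8<13: swap data[2],data[2]; lo=3,mid=3 → [6,7,8,13,12,11,10,9,16,14,17]
data[mid]=13=13: mid=4
data[mid]=12<13: swap data[3],data[4]; lo=4,mid=5 → [6,7,8,12,13,11,10,9,16,14,17]
data[mid]=11<13: swap data[4],data[5]; lo=5,mid=6 → [6,7,8,12,11,13,10,9,16,14,17]
data[mid]=10<13: swap data[5],data[6]; lo=6,mid=7 → [6,7,8,12,11,10,13,9,16,14,17]
data[mid]=9<13: swap data[6],data[7]; lo=7,mid=8 → [6,7,8,12,11,10,9,13,16,14,17]
end: lo=7, hi=7; data = [6,7,8,12,11,10,9,13,16,14,17]

[6,7,8,12,11,10,9,13,16,14,17]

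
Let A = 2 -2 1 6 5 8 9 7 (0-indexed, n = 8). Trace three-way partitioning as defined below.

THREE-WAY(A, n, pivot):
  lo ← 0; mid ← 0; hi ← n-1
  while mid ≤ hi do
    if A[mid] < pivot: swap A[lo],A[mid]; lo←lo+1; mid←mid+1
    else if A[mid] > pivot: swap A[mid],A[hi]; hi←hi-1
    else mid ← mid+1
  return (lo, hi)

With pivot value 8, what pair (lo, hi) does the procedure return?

lo=0 mid=0 hi=7
2<8: swap(0,0), lo=1 mid=1 ⇒ 2 -2 1 6 5 8 9 7
-2<8: swap(1,1), lo=2 mid=2 ⇒ 2 -2 1 6 5 8 9 7
1<8: swap(2,2), lo=3 mid=3 ⇒ 2 -2 1 6 5 8 9 7
6<8: swap(3,3), lo=4 mid=4 ⇒ 2 -2 1 6 5 8 9 7
5<8: swap(4,4), lo=5 mid=5 ⇒ 2 -2 1 6 5 8 9 7
8=8: mid=6
9>8: swap(6,7), hi=6 ⇒ 2 -2 1 6 5 8 7 9
7<8: swap(5,6), lo=6 mid=7 ⇒ 2 -2 1 6 5 7 8 9
done. lo=6 hi=6; A=2 -2 1 6 5 7 8 9

(6, 6)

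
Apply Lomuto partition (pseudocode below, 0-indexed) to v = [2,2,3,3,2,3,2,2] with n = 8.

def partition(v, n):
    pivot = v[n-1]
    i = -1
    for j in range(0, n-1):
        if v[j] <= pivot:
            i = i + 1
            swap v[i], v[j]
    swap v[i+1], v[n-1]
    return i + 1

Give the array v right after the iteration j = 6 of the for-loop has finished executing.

[2,2,2,2,3,3,3,2]

pivot = v[7] = 2; i = -1
j=0: v[0]=2 ≤ 2 → i=0, swap v[0],v[0] (no change) → [2,2,3,3,2,3,2,2]
j=1: v[1]=2 ≤ 2 → i=1, swap v[1],v[1] (no change) → [2,2,3,3,2,3,2,2]
j=2: v[2]=3 > 2 → no swap
j=3: v[3]=3 > 2 → no swap
j=4: v[4]=2 ≤ 2 → i=2, swap v[2],v[4] → [2,2,2,3,3,3,2,2]
j=5: v[5]=3 > 2 → no swap
j=6: v[6]=2 ≤ 2 → i=3, swap v[3],v[6] → [2,2,2,2,3,3,3,2]
(after j=6) v = [2,2,2,2,3,3,3,2]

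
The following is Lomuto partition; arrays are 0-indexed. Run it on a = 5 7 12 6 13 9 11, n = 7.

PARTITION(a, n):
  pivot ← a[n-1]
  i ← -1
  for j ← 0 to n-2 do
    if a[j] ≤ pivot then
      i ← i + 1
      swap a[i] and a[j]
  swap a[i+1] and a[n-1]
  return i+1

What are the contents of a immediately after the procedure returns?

pivot = a[6] = 11; i = -1
j=0: a[0]=5 ≤ 11 → i=0, swap a[0],a[0] (no change) → 5 7 12 6 13 9 11
j=1: a[1]=7 ≤ 11 → i=1, swap a[1],a[1] (no change) → 5 7 12 6 13 9 11
j=2: a[2]=12 > 11 → no swap
j=3: a[3]=6 ≤ 11 → i=2, swap a[2],a[3] → 5 7 6 12 13 9 11
j=4: a[4]=13 > 11 → no swap
j=5: a[5]=9 ≤ 11 → i=3, swap a[3],a[5] → 5 7 6 9 13 12 11
final swap a[4],a[6] → 5 7 6 9 11 12 13; return 4

5 7 6 9 11 12 13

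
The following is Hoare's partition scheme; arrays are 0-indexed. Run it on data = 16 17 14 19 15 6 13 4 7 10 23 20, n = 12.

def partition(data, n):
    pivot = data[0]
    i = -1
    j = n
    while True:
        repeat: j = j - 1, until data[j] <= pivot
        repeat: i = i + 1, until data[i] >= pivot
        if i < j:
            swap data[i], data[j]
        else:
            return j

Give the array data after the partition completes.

pivot = data[0] = 16; i = -1, j = 12
j→9 (data[9]=10≤16), i→0 (data[0]=16≥16); i<j, swap → 10 17 14 19 15 6 13 4 7 16 23 20
j→8 (data[8]=7≤16), i→1 (data[1]=17≥16); i<j, swap → 10 7 14 19 15 6 13 4 17 16 23 20
j→7 (data[7]=4≤16), i→3 (data[3]=19≥16); i<j, swap → 10 7 14 4 15 6 13 19 17 16 23 20
j→6, i→7; i≥j, return j=6. data = 10 7 14 4 15 6 13 19 17 16 23 20

10 7 14 4 15 6 13 19 17 16 23 20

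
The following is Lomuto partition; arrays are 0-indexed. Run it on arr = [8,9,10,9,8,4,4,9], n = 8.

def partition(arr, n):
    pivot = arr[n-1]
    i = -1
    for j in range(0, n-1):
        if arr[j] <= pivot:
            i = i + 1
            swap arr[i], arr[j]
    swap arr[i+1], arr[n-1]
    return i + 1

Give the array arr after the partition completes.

[8,9,9,8,4,4,9,10]

pivot = arr[7] = 9; i = -1
j=0: arr[0]=8 ≤ 9 → i=0, swap arr[0],arr[0] (no change) → [8,9,10,9,8,4,4,9]
j=1: arr[1]=9 ≤ 9 → i=1, swap arr[1],arr[1] (no change) → [8,9,10,9,8,4,4,9]
j=2: arr[2]=10 > 9 → no swap
j=3: arr[3]=9 ≤ 9 → i=2, swap arr[2],arr[3] → [8,9,9,10,8,4,4,9]
j=4: arr[4]=8 ≤ 9 → i=3, swap arr[3],arr[4] → [8,9,9,8,10,4,4,9]
j=5: arr[5]=4 ≤ 9 → i=4, swap arr[4],arr[5] → [8,9,9,8,4,10,4,9]
j=6: arr[6]=4 ≤ 9 → i=5, swap arr[5],arr[6] → [8,9,9,8,4,4,10,9]
final swap arr[6],arr[7] → [8,9,9,8,4,4,9,10]; return 6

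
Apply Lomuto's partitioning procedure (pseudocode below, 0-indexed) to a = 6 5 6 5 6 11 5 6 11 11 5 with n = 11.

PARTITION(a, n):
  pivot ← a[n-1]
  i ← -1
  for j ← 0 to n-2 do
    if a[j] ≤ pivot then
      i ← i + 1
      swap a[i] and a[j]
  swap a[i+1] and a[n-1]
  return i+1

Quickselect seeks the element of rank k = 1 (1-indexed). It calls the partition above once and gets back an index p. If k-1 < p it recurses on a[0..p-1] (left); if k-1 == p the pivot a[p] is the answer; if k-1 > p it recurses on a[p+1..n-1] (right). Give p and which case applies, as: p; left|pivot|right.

3; left

pivot=5, i=-1
j=0: 6>5, skip
j=1: 5≤5, i=0, swap(0,1) ⇒ 5 6 6 5 6 11 5 6 11 11 5
j=2: 6>5, skip
j=3: 5≤5, i=1, swap(1,3) ⇒ 5 5 6 6 6 11 5 6 11 11 5
j=4: 6>5, skip
j=5: 11>5, skip
j=6: 5≤5, i=2, swap(2,6) ⇒ 5 5 5 6 6 11 6 6 11 11 5
j=7: 6>5, skip
j=8: 11>5, skip
j=9: 11>5, skip
swap(3,10) ⇒ 5 5 5 5 6 11 6 6 11 11 6; return 3
p = 3; k-1 = 0 < 3 ⇒ left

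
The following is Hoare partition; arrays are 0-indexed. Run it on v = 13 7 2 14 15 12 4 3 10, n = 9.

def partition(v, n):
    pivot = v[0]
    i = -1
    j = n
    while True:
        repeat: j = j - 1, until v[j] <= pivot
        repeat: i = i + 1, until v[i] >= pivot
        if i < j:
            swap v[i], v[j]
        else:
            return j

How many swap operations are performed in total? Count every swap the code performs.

3

pivot=13
j stops at 8 (10), i stops at 0 (13); swap ⇒ 10 7 2 14 15 12 4 3 13
j stops at 7 (3), i stops at 3 (14); swap ⇒ 10 7 2 3 15 12 4 14 13
j stops at 6 (4), i stops at 4 (15); swap ⇒ 10 7 2 3 4 12 15 14 13
j stops at 5, i stops at 6; i≥j ⇒ return 5. v=10 7 2 3 4 12 15 14 13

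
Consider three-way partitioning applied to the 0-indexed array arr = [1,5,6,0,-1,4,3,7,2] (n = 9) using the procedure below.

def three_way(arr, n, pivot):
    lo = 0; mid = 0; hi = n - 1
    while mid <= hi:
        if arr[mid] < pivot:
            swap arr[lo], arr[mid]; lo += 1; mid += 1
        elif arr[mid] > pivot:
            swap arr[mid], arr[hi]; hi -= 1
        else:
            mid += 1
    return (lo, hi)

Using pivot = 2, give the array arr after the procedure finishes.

pivot = 2; lo=0, mid=0, hi=8
arr[mid]=1<2: swap arr[0],arr[0]; lo=1,mid=1 → [1,5,6,0,-1,4,3,7,2]
arr[mid]=5>2: swap arr[1],arr[8]; hi=7 → [1,2,6,0,-1,4,3,7,5]
arr[mid]=2=2: mid=2
arr[mid]=6>2: swap arr[2],arr[7]; hi=6 → [1,2,7,0,-1,4,3,6,5]
arr[mid]=7>2: swap arr[2],arr[6]; hi=5 → [1,2,3,0,-1,4,7,6,5]
arr[mid]=3>2: swap arr[2],arr[5]; hi=4 → [1,2,4,0,-1,3,7,6,5]
arr[mid]=4>2: swap arr[2],arr[4]; hi=3 → [1,2,-1,0,4,3,7,6,5]
arr[mid]=-1<2: swap arr[1],arr[2]; lo=2,mid=3 → [1,-1,2,0,4,3,7,6,5]
arr[mid]=0<2: swap arr[2],arr[3]; lo=3,mid=4 → [1,-1,0,2,4,3,7,6,5]
end: lo=3, hi=3; arr = [1,-1,0,2,4,3,7,6,5]

[1,-1,0,2,4,3,7,6,5]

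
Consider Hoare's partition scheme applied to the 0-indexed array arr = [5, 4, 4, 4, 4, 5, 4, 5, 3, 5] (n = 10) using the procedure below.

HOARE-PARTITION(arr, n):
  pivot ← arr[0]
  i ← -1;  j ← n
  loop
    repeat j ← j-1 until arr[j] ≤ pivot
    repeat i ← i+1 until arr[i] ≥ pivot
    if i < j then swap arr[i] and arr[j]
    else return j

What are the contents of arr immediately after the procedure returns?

pivot = arr[0] = 5; i = -1, j = 10
j→9 (arr[9]=5≤5), i→0 (arr[0]=5≥5); i<j, swap → [5, 4, 4, 4, 4, 5, 4, 5, 3, 5]
j→8 (arr[8]=3≤5), i→5 (arr[5]=5≥5); i<j, swap → [5, 4, 4, 4, 4, 3, 4, 5, 5, 5]
j→7, i→7; i≥j, return j=7. arr = [5, 4, 4, 4, 4, 3, 4, 5, 5, 5]

[5, 4, 4, 4, 4, 3, 4, 5, 5, 5]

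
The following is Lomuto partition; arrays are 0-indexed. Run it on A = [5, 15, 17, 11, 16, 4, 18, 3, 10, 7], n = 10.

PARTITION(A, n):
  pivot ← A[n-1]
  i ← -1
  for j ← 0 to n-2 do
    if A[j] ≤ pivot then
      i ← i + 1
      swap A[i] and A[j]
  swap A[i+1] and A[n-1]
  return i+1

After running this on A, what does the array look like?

[5, 4, 3, 7, 16, 15, 18, 17, 10, 11]

pivot=7, i=-1
j=0: 5≤7, i=0, swap(0,0) ⇒ [5, 15, 17, 11, 16, 4, 18, 3, 10, 7]
j=1: 15>7, skip
j=2: 17>7, skip
j=3: 11>7, skip
j=4: 16>7, skip
j=5: 4≤7, i=1, swap(1,5) ⇒ [5, 4, 17, 11, 16, 15, 18, 3, 10, 7]
j=6: 18>7, skip
j=7: 3≤7, i=2, swap(2,7) ⇒ [5, 4, 3, 11, 16, 15, 18, 17, 10, 7]
j=8: 10>7, skip
swap(3,9) ⇒ [5, 4, 3, 7, 16, 15, 18, 17, 10, 11]; return 3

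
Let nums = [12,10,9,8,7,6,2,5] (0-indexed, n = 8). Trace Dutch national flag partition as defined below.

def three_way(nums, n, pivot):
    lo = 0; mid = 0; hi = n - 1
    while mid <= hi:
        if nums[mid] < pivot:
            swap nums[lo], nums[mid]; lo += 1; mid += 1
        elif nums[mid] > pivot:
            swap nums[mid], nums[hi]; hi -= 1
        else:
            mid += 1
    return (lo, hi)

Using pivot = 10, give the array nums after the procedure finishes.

pivot = 10; lo=0, mid=0, hi=7
nums[mid]=12>10: swap nums[0],nums[7]; hi=6 → [5,10,9,8,7,6,2,12]
nums[mid]=5<10: swap nums[0],nums[0]; lo=1,mid=1 → [5,10,9,8,7,6,2,12]
nums[mid]=10=10: mid=2
nums[mid]=9<10: swap nums[1],nums[2]; lo=2,mid=3 → [5,9,10,8,7,6,2,12]
nums[mid]=8<10: swap nums[2],nums[3]; lo=3,mid=4 → [5,9,8,10,7,6,2,12]
nums[mid]=7<10: swap nums[3],nums[4]; lo=4,mid=5 → [5,9,8,7,10,6,2,12]
nums[mid]=6<10: swap nums[4],nums[5]; lo=5,mid=6 → [5,9,8,7,6,10,2,12]
nums[mid]=2<10: swap nums[5],nums[6]; lo=6,mid=7 → [5,9,8,7,6,2,10,12]
end: lo=6, hi=6; nums = [5,9,8,7,6,2,10,12]

[5,9,8,7,6,2,10,12]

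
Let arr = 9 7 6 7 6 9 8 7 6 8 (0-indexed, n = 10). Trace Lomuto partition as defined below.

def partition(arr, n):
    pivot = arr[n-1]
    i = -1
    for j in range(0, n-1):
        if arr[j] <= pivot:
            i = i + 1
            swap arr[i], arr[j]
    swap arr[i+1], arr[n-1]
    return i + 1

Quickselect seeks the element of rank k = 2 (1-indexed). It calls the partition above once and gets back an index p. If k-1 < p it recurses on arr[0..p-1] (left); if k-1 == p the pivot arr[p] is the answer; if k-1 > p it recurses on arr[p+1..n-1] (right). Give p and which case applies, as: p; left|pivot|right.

pivot = arr[9] = 8; i = -1
j=0: arr[0]=9 > 8 → no swap
j=1: arr[1]=7 ≤ 8 → i=0, swap arr[0],arr[1] → 7 9 6 7 6 9 8 7 6 8
j=2: arr[2]=6 ≤ 8 → i=1, swap arr[1],arr[2] → 7 6 9 7 6 9 8 7 6 8
j=3: arr[3]=7 ≤ 8 → i=2, swap arr[2],arr[3] → 7 6 7 9 6 9 8 7 6 8
j=4: arr[4]=6 ≤ 8 → i=3, swap arr[3],arr[4] → 7 6 7 6 9 9 8 7 6 8
j=5: arr[5]=9 > 8 → no swap
j=6: arr[6]=8 ≤ 8 → i=4, swap arr[4],arr[6] → 7 6 7 6 8 9 9 7 6 8
j=7: arr[7]=7 ≤ 8 → i=5, swap arr[5],arr[7] → 7 6 7 6 8 7 9 9 6 8
j=8: arr[8]=6 ≤ 8 → i=6, swap arr[6],arr[8] → 7 6 7 6 8 7 6 9 9 8
final swap arr[7],arr[9] → 7 6 7 6 8 7 6 8 9 9; return 7
p = 7; k-1 = 1 < 7 ⇒ left

7; left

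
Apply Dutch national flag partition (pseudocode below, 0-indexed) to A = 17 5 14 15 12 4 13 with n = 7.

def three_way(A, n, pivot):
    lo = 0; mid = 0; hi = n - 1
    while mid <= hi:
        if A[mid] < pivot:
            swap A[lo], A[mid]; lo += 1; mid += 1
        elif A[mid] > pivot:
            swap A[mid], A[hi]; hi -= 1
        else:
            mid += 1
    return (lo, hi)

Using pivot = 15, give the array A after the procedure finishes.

13 5 14 12 4 15 17

lo=0 mid=0 hi=6
17>15: swap(0,6), hi=5 ⇒ 13 5 14 15 12 4 17
13<15: swap(0,0), lo=1 mid=1 ⇒ 13 5 14 15 12 4 17
5<15: swap(1,1), lo=2 mid=2 ⇒ 13 5 14 15 12 4 17
14<15: swap(2,2), lo=3 mid=3 ⇒ 13 5 14 15 12 4 17
15=15: mid=4
12<15: swap(3,4), lo=4 mid=5 ⇒ 13 5 14 12 15 4 17
4<15: swap(4,5), lo=5 mid=6 ⇒ 13 5 14 12 4 15 17
done. lo=5 hi=5; A=13 5 14 12 4 15 17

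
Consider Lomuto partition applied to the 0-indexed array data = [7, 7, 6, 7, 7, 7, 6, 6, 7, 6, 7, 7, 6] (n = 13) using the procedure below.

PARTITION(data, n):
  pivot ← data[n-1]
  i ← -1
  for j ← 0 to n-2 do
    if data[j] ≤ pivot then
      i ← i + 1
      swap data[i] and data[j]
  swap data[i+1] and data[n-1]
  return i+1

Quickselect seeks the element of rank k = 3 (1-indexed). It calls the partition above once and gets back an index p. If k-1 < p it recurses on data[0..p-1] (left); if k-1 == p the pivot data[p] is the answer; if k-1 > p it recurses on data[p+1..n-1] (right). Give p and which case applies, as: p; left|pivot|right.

4; left

pivot = data[12] = 6; i = -1
j=0: data[0]=7 > 6 → no swap
j=1: data[1]=7 > 6 → no swap
j=2: data[2]=6 ≤ 6 → i=0, swap data[0],data[2] → [6, 7, 7, 7, 7, 7, 6, 6, 7, 6, 7, 7, 6]
j=3: data[3]=7 > 6 → no swap
j=4: data[4]=7 > 6 → no swap
j=5: data[5]=7 > 6 → no swap
j=6: data[6]=6 ≤ 6 → i=1, swap data[1],data[6] → [6, 6, 7, 7, 7, 7, 7, 6, 7, 6, 7, 7, 6]
j=7: data[7]=6 ≤ 6 → i=2, swap data[2],data[7] → [6, 6, 6, 7, 7, 7, 7, 7, 7, 6, 7, 7, 6]
j=8: data[8]=7 > 6 → no swap
j=9: data[9]=6 ≤ 6 → i=3, swap data[3],data[9] → [6, 6, 6, 6, 7, 7, 7, 7, 7, 7, 7, 7, 6]
j=10: data[10]=7 > 6 → no swap
j=11: data[11]=7 > 6 → no swap
final swap data[4],data[12] → [6, 6, 6, 6, 6, 7, 7, 7, 7, 7, 7, 7, 7]; return 4
p = 4; k-1 = 2 < 4 ⇒ left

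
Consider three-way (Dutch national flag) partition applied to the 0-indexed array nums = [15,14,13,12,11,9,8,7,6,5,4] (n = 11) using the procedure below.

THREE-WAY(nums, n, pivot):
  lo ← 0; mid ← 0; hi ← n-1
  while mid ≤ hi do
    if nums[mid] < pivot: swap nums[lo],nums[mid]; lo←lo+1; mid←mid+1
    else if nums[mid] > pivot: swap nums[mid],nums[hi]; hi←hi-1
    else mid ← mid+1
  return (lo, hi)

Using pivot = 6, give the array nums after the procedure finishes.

pivot = 6; lo=0, mid=0, hi=10
nums[mid]=15>6: swap nums[0],nums[10]; hi=9 → [4,14,13,12,11,9,8,7,6,5,15]
nums[mid]=4<6: swap nums[0],nums[0]; lo=1,mid=1 → [4,14,13,12,11,9,8,7,6,5,15]
nums[mid]=14>6: swap nums[1],nums[9]; hi=8 → [4,5,13,12,11,9,8,7,6,14,15]
nums[mid]=5<6: swap nums[1],nums[1]; lo=2,mid=2 → [4,5,13,12,11,9,8,7,6,14,15]
nums[mid]=13>6: swap nums[2],nums[8]; hi=7 → [4,5,6,12,11,9,8,7,13,14,15]
nums[mid]=6=6: mid=3
nums[mid]=12>6: swap nums[3],nums[7]; hi=6 → [4,5,6,7,11,9,8,12,13,14,15]
nums[mid]=7>6: swap nums[3],nums[6]; hi=5 → [4,5,6,8,11,9,7,12,13,14,15]
nums[mid]=8>6: swap nums[3],nums[5]; hi=4 → [4,5,6,9,11,8,7,12,13,14,15]
nums[mid]=9>6: swap nums[3],nums[4]; hi=3 → [4,5,6,11,9,8,7,12,13,14,15]
nums[mid]=11>6: swap nums[3],nums[3]; hi=2 → [4,5,6,11,9,8,7,12,13,14,15]
end: lo=2, hi=2; nums = [4,5,6,11,9,8,7,12,13,14,15]

[4,5,6,11,9,8,7,12,13,14,15]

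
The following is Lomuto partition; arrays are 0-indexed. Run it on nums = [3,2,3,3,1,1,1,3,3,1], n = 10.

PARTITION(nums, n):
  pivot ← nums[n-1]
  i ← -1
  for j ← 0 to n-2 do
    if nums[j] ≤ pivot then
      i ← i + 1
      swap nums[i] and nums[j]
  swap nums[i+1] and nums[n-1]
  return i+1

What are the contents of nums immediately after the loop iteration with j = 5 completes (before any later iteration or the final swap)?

pivot = nums[9] = 1; i = -1
j=0: nums[0]=3 > 1 → no swap
j=1: nums[1]=2 > 1 → no swap
j=2: nums[2]=3 > 1 → no swap
j=3: nums[3]=3 > 1 → no swap
j=4: nums[4]=1 ≤ 1 → i=0, swap nums[0],nums[4] → [1,2,3,3,3,1,1,3,3,1]
j=5: nums[5]=1 ≤ 1 → i=1, swap nums[1],nums[5] → [1,1,3,3,3,2,1,3,3,1]
(after j=5) nums = [1,1,3,3,3,2,1,3,3,1]

[1,1,3,3,3,2,1,3,3,1]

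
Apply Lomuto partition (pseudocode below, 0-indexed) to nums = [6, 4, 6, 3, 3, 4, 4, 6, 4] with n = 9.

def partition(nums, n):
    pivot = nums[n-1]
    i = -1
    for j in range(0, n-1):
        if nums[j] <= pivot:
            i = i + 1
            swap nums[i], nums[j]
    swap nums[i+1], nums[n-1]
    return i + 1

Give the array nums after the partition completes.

pivot = nums[8] = 4; i = -1
j=0: nums[0]=6 > 4 → no swap
j=1: nums[1]=4 ≤ 4 → i=0, swap nums[0],nums[1] → [4, 6, 6, 3, 3, 4, 4, 6, 4]
j=2: nums[2]=6 > 4 → no swap
j=3: nums[3]=3 ≤ 4 → i=1, swap nums[1],nums[3] → [4, 3, 6, 6, 3, 4, 4, 6, 4]
j=4: nums[4]=3 ≤ 4 → i=2, swap nums[2],nums[4] → [4, 3, 3, 6, 6, 4, 4, 6, 4]
j=5: nums[5]=4 ≤ 4 → i=3, swap nums[3],nums[5] → [4, 3, 3, 4, 6, 6, 4, 6, 4]
j=6: nums[6]=4 ≤ 4 → i=4, swap nums[4],nums[6] → [4, 3, 3, 4, 4, 6, 6, 6, 4]
j=7: nums[7]=6 > 4 → no swap
final swap nums[5],nums[8] → [4, 3, 3, 4, 4, 4, 6, 6, 6]; return 5

[4, 3, 3, 4, 4, 4, 6, 6, 6]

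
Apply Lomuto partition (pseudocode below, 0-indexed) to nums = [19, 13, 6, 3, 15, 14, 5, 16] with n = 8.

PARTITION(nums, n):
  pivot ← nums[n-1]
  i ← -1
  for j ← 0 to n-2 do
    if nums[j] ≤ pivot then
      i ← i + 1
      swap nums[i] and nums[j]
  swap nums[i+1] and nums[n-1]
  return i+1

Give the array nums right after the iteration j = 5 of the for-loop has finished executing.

[13, 6, 3, 15, 14, 19, 5, 16]

pivot = nums[7] = 16; i = -1
j=0: nums[0]=19 > 16 → no swap
j=1: nums[1]=13 ≤ 16 → i=0, swap nums[0],nums[1] → [13, 19, 6, 3, 15, 14, 5, 16]
j=2: nums[2]=6 ≤ 16 → i=1, swap nums[1],nums[2] → [13, 6, 19, 3, 15, 14, 5, 16]
j=3: nums[3]=3 ≤ 16 → i=2, swap nums[2],nums[3] → [13, 6, 3, 19, 15, 14, 5, 16]
j=4: nums[4]=15 ≤ 16 → i=3, swap nums[3],nums[4] → [13, 6, 3, 15, 19, 14, 5, 16]
j=5: nums[5]=14 ≤ 16 → i=4, swap nums[4],nums[5] → [13, 6, 3, 15, 14, 19, 5, 16]
(after j=5) nums = [13, 6, 3, 15, 14, 19, 5, 16]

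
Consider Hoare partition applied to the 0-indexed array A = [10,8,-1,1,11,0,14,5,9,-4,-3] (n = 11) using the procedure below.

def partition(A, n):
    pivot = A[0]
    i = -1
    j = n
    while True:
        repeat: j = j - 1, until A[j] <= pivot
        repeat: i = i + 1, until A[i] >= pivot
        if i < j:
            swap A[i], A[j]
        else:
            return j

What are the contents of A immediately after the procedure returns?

pivot=10
j stops at 10 (-3), i stops at 0 (10); swap ⇒ [-3,8,-1,1,11,0,14,5,9,-4,10]
j stops at 9 (-4), i stops at 4 (11); swap ⇒ [-3,8,-1,1,-4,0,14,5,9,11,10]
j stops at 8 (9), i stops at 6 (14); swap ⇒ [-3,8,-1,1,-4,0,9,5,14,11,10]
j stops at 7, i stops at 8; i≥j ⇒ return 7. A=[-3,8,-1,1,-4,0,9,5,14,11,10]

[-3,8,-1,1,-4,0,9,5,14,11,10]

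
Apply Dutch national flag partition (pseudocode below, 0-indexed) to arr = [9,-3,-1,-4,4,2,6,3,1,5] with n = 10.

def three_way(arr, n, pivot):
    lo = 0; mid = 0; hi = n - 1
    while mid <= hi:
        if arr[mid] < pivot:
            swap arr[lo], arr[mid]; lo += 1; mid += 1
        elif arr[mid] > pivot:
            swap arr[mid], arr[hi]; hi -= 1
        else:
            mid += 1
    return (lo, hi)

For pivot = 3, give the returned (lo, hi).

pivot = 3; lo=0, mid=0, hi=9
arr[mid]=9>3: swap arr[0],arr[9]; hi=8 → [5,-3,-1,-4,4,2,6,3,1,9]
arr[mid]=5>3: swap arr[0],arr[8]; hi=7 → [1,-3,-1,-4,4,2,6,3,5,9]
arr[mid]=1<3: swap arr[0],arr[0]; lo=1,mid=1 → [1,-3,-1,-4,4,2,6,3,5,9]
arr[mid]=-3<3: swap arr[1],arr[1]; lo=2,mid=2 → [1,-3,-1,-4,4,2,6,3,5,9]
arr[mid]=-1<3: swap arr[2],arr[2]; lo=3,mid=3 → [1,-3,-1,-4,4,2,6,3,5,9]
arr[mid]=-4<3: swap arr[3],arr[3]; lo=4,mid=4 → [1,-3,-1,-4,4,2,6,3,5,9]
arr[mid]=4>3: swap arr[4],arr[7]; hi=6 → [1,-3,-1,-4,3,2,6,4,5,9]
arr[mid]=3=3: mid=5
arr[mid]=2<3: swap arr[4],arr[5]; lo=5,mid=6 → [1,-3,-1,-4,2,3,6,4,5,9]
arr[mid]=6>3: swap arr[6],arr[6]; hi=5 → [1,-3,-1,-4,2,3,6,4,5,9]
end: lo=5, hi=5; arr = [1,-3,-1,-4,2,3,6,4,5,9]

(5, 5)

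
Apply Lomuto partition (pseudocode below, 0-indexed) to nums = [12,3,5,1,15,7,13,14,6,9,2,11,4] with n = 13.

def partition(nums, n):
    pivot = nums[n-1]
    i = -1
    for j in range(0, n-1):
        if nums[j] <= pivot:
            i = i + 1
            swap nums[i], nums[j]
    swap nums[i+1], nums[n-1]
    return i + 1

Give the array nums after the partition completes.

[3,1,2,4,15,7,13,14,6,9,5,11,12]

pivot=4, i=-1
j=0: 12>4, skip
j=1: 3≤4, i=0, swap(0,1) ⇒ [3,12,5,1,15,7,13,14,6,9,2,11,4]
j=2: 5>4, skip
j=3: 1≤4, i=1, swap(1,3) ⇒ [3,1,5,12,15,7,13,14,6,9,2,11,4]
j=4: 15>4, skip
j=5: 7>4, skip
j=6: 13>4, skip
j=7: 14>4, skip
j=8: 6>4, skip
j=9: 9>4, skip
j=10: 2≤4, i=2, swap(2,10) ⇒ [3,1,2,12,15,7,13,14,6,9,5,11,4]
j=11: 11>4, skip
swap(3,12) ⇒ [3,1,2,4,15,7,13,14,6,9,5,11,12]; return 3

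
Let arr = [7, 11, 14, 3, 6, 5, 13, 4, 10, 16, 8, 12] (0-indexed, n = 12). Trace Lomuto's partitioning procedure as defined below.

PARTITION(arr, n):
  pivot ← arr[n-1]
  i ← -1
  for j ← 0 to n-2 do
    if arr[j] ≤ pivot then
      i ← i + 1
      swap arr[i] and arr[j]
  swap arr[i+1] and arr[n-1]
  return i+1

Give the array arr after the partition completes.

[7, 11, 3, 6, 5, 4, 10, 8, 12, 16, 14, 13]

pivot = arr[11] = 12; i = -1
j=0: arr[0]=7 ≤ 12 → i=0, swap arr[0],arr[0] (no change) → [7, 11, 14, 3, 6, 5, 13, 4, 10, 16, 8, 12]
j=1: arr[1]=11 ≤ 12 → i=1, swap arr[1],arr[1] (no change) → [7, 11, 14, 3, 6, 5, 13, 4, 10, 16, 8, 12]
j=2: arr[2]=14 > 12 → no swap
j=3: arr[3]=3 ≤ 12 → i=2, swap arr[2],arr[3] → [7, 11, 3, 14, 6, 5, 13, 4, 10, 16, 8, 12]
j=4: arr[4]=6 ≤ 12 → i=3, swap arr[3],arr[4] → [7, 11, 3, 6, 14, 5, 13, 4, 10, 16, 8, 12]
j=5: arr[5]=5 ≤ 12 → i=4, swap arr[4],arr[5] → [7, 11, 3, 6, 5, 14, 13, 4, 10, 16, 8, 12]
j=6: arr[6]=13 > 12 → no swap
j=7: arr[7]=4 ≤ 12 → i=5, swap arr[5],arr[7] → [7, 11, 3, 6, 5, 4, 13, 14, 10, 16, 8, 12]
j=8: arr[8]=10 ≤ 12 → i=6, swap arr[6],arr[8] → [7, 11, 3, 6, 5, 4, 10, 14, 13, 16, 8, 12]
j=9: arr[9]=16 > 12 → no swap
j=10: arr[10]=8 ≤ 12 → i=7, swap arr[7],arr[10] → [7, 11, 3, 6, 5, 4, 10, 8, 13, 16, 14, 12]
final swap arr[8],arr[11] → [7, 11, 3, 6, 5, 4, 10, 8, 12, 16, 14, 13]; return 8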